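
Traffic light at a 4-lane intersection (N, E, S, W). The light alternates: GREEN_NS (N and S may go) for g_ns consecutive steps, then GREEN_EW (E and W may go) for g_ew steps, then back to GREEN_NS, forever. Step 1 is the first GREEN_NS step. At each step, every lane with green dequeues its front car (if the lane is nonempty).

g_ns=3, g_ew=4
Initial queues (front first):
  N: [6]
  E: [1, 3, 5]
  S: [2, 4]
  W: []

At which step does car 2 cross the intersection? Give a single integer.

Step 1 [NS]: N:car6-GO,E:wait,S:car2-GO,W:wait | queues: N=0 E=3 S=1 W=0
Step 2 [NS]: N:empty,E:wait,S:car4-GO,W:wait | queues: N=0 E=3 S=0 W=0
Step 3 [NS]: N:empty,E:wait,S:empty,W:wait | queues: N=0 E=3 S=0 W=0
Step 4 [EW]: N:wait,E:car1-GO,S:wait,W:empty | queues: N=0 E=2 S=0 W=0
Step 5 [EW]: N:wait,E:car3-GO,S:wait,W:empty | queues: N=0 E=1 S=0 W=0
Step 6 [EW]: N:wait,E:car5-GO,S:wait,W:empty | queues: N=0 E=0 S=0 W=0
Car 2 crosses at step 1

1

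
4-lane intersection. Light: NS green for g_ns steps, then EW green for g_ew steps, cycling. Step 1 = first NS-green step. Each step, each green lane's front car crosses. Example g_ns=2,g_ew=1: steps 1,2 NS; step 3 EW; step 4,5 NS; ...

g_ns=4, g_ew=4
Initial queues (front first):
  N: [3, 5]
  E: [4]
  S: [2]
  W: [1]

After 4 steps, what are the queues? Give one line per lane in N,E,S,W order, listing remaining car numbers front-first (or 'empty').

Step 1 [NS]: N:car3-GO,E:wait,S:car2-GO,W:wait | queues: N=1 E=1 S=0 W=1
Step 2 [NS]: N:car5-GO,E:wait,S:empty,W:wait | queues: N=0 E=1 S=0 W=1
Step 3 [NS]: N:empty,E:wait,S:empty,W:wait | queues: N=0 E=1 S=0 W=1
Step 4 [NS]: N:empty,E:wait,S:empty,W:wait | queues: N=0 E=1 S=0 W=1

N: empty
E: 4
S: empty
W: 1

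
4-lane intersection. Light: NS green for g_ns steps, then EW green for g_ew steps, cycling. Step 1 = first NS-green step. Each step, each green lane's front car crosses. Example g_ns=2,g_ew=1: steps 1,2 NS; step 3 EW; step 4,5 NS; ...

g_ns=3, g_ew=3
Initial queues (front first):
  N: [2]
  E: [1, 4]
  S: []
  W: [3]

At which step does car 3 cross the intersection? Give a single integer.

Step 1 [NS]: N:car2-GO,E:wait,S:empty,W:wait | queues: N=0 E=2 S=0 W=1
Step 2 [NS]: N:empty,E:wait,S:empty,W:wait | queues: N=0 E=2 S=0 W=1
Step 3 [NS]: N:empty,E:wait,S:empty,W:wait | queues: N=0 E=2 S=0 W=1
Step 4 [EW]: N:wait,E:car1-GO,S:wait,W:car3-GO | queues: N=0 E=1 S=0 W=0
Step 5 [EW]: N:wait,E:car4-GO,S:wait,W:empty | queues: N=0 E=0 S=0 W=0
Car 3 crosses at step 4

4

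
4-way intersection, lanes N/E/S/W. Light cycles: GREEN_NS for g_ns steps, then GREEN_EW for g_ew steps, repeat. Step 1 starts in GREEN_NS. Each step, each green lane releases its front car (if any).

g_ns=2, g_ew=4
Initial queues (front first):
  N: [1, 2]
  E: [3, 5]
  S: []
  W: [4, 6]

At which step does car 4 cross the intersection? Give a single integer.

Step 1 [NS]: N:car1-GO,E:wait,S:empty,W:wait | queues: N=1 E=2 S=0 W=2
Step 2 [NS]: N:car2-GO,E:wait,S:empty,W:wait | queues: N=0 E=2 S=0 W=2
Step 3 [EW]: N:wait,E:car3-GO,S:wait,W:car4-GO | queues: N=0 E=1 S=0 W=1
Step 4 [EW]: N:wait,E:car5-GO,S:wait,W:car6-GO | queues: N=0 E=0 S=0 W=0
Car 4 crosses at step 3

3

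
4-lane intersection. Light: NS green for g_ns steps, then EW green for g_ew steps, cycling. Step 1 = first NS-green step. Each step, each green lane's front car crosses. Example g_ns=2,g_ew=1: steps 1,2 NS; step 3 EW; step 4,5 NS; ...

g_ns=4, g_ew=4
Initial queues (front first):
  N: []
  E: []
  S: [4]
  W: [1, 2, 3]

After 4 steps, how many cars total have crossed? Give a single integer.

Answer: 1

Derivation:
Step 1 [NS]: N:empty,E:wait,S:car4-GO,W:wait | queues: N=0 E=0 S=0 W=3
Step 2 [NS]: N:empty,E:wait,S:empty,W:wait | queues: N=0 E=0 S=0 W=3
Step 3 [NS]: N:empty,E:wait,S:empty,W:wait | queues: N=0 E=0 S=0 W=3
Step 4 [NS]: N:empty,E:wait,S:empty,W:wait | queues: N=0 E=0 S=0 W=3
Cars crossed by step 4: 1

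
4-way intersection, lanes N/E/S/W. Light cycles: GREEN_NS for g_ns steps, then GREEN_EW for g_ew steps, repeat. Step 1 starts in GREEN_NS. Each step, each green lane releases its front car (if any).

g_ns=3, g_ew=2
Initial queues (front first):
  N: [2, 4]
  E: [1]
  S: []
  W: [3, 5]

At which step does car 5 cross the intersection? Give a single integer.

Step 1 [NS]: N:car2-GO,E:wait,S:empty,W:wait | queues: N=1 E=1 S=0 W=2
Step 2 [NS]: N:car4-GO,E:wait,S:empty,W:wait | queues: N=0 E=1 S=0 W=2
Step 3 [NS]: N:empty,E:wait,S:empty,W:wait | queues: N=0 E=1 S=0 W=2
Step 4 [EW]: N:wait,E:car1-GO,S:wait,W:car3-GO | queues: N=0 E=0 S=0 W=1
Step 5 [EW]: N:wait,E:empty,S:wait,W:car5-GO | queues: N=0 E=0 S=0 W=0
Car 5 crosses at step 5

5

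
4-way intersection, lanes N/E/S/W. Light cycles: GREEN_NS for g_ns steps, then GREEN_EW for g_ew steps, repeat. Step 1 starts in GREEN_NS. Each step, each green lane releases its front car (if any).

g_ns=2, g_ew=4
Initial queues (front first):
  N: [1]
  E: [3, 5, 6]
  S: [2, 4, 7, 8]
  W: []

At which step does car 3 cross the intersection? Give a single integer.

Step 1 [NS]: N:car1-GO,E:wait,S:car2-GO,W:wait | queues: N=0 E=3 S=3 W=0
Step 2 [NS]: N:empty,E:wait,S:car4-GO,W:wait | queues: N=0 E=3 S=2 W=0
Step 3 [EW]: N:wait,E:car3-GO,S:wait,W:empty | queues: N=0 E=2 S=2 W=0
Step 4 [EW]: N:wait,E:car5-GO,S:wait,W:empty | queues: N=0 E=1 S=2 W=0
Step 5 [EW]: N:wait,E:car6-GO,S:wait,W:empty | queues: N=0 E=0 S=2 W=0
Step 6 [EW]: N:wait,E:empty,S:wait,W:empty | queues: N=0 E=0 S=2 W=0
Step 7 [NS]: N:empty,E:wait,S:car7-GO,W:wait | queues: N=0 E=0 S=1 W=0
Step 8 [NS]: N:empty,E:wait,S:car8-GO,W:wait | queues: N=0 E=0 S=0 W=0
Car 3 crosses at step 3

3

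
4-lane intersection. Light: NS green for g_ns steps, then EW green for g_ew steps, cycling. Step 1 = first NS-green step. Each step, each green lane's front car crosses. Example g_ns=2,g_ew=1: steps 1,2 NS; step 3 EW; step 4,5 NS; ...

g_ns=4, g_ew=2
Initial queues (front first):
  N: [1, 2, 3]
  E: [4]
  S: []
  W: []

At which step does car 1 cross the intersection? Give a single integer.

Step 1 [NS]: N:car1-GO,E:wait,S:empty,W:wait | queues: N=2 E=1 S=0 W=0
Step 2 [NS]: N:car2-GO,E:wait,S:empty,W:wait | queues: N=1 E=1 S=0 W=0
Step 3 [NS]: N:car3-GO,E:wait,S:empty,W:wait | queues: N=0 E=1 S=0 W=0
Step 4 [NS]: N:empty,E:wait,S:empty,W:wait | queues: N=0 E=1 S=0 W=0
Step 5 [EW]: N:wait,E:car4-GO,S:wait,W:empty | queues: N=0 E=0 S=0 W=0
Car 1 crosses at step 1

1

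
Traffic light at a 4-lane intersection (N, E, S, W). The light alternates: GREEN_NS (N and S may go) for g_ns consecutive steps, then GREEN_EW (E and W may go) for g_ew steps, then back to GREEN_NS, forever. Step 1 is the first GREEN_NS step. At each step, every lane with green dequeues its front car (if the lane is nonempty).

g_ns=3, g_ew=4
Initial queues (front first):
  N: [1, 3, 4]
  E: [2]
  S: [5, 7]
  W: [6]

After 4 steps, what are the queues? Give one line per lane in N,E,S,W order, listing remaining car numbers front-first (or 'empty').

Step 1 [NS]: N:car1-GO,E:wait,S:car5-GO,W:wait | queues: N=2 E=1 S=1 W=1
Step 2 [NS]: N:car3-GO,E:wait,S:car7-GO,W:wait | queues: N=1 E=1 S=0 W=1
Step 3 [NS]: N:car4-GO,E:wait,S:empty,W:wait | queues: N=0 E=1 S=0 W=1
Step 4 [EW]: N:wait,E:car2-GO,S:wait,W:car6-GO | queues: N=0 E=0 S=0 W=0

N: empty
E: empty
S: empty
W: empty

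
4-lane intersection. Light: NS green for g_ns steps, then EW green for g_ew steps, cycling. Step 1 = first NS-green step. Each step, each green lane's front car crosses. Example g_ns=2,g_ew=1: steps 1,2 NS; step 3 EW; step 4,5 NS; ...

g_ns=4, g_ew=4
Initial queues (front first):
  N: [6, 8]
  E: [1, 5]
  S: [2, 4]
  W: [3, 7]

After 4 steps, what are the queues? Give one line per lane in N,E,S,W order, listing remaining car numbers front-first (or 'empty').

Step 1 [NS]: N:car6-GO,E:wait,S:car2-GO,W:wait | queues: N=1 E=2 S=1 W=2
Step 2 [NS]: N:car8-GO,E:wait,S:car4-GO,W:wait | queues: N=0 E=2 S=0 W=2
Step 3 [NS]: N:empty,E:wait,S:empty,W:wait | queues: N=0 E=2 S=0 W=2
Step 4 [NS]: N:empty,E:wait,S:empty,W:wait | queues: N=0 E=2 S=0 W=2

N: empty
E: 1 5
S: empty
W: 3 7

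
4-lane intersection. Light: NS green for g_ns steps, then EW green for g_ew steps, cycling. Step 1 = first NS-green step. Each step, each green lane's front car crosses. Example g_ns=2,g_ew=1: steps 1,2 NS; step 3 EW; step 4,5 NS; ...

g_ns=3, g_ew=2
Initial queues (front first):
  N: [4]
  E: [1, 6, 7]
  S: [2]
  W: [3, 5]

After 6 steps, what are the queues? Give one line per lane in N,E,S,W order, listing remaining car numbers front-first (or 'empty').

Step 1 [NS]: N:car4-GO,E:wait,S:car2-GO,W:wait | queues: N=0 E=3 S=0 W=2
Step 2 [NS]: N:empty,E:wait,S:empty,W:wait | queues: N=0 E=3 S=0 W=2
Step 3 [NS]: N:empty,E:wait,S:empty,W:wait | queues: N=0 E=3 S=0 W=2
Step 4 [EW]: N:wait,E:car1-GO,S:wait,W:car3-GO | queues: N=0 E=2 S=0 W=1
Step 5 [EW]: N:wait,E:car6-GO,S:wait,W:car5-GO | queues: N=0 E=1 S=0 W=0
Step 6 [NS]: N:empty,E:wait,S:empty,W:wait | queues: N=0 E=1 S=0 W=0

N: empty
E: 7
S: empty
W: empty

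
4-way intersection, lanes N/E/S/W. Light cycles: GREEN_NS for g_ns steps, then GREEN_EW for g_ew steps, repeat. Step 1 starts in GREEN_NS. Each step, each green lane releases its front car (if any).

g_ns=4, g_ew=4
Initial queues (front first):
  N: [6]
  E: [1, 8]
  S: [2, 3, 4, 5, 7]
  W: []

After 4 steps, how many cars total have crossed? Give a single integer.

Answer: 5

Derivation:
Step 1 [NS]: N:car6-GO,E:wait,S:car2-GO,W:wait | queues: N=0 E=2 S=4 W=0
Step 2 [NS]: N:empty,E:wait,S:car3-GO,W:wait | queues: N=0 E=2 S=3 W=0
Step 3 [NS]: N:empty,E:wait,S:car4-GO,W:wait | queues: N=0 E=2 S=2 W=0
Step 4 [NS]: N:empty,E:wait,S:car5-GO,W:wait | queues: N=0 E=2 S=1 W=0
Cars crossed by step 4: 5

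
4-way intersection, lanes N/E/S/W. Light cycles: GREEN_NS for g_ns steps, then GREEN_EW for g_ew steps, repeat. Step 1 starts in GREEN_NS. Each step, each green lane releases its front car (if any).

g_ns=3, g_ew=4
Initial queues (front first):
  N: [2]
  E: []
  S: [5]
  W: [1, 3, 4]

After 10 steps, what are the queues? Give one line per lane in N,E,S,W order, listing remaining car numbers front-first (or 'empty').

Step 1 [NS]: N:car2-GO,E:wait,S:car5-GO,W:wait | queues: N=0 E=0 S=0 W=3
Step 2 [NS]: N:empty,E:wait,S:empty,W:wait | queues: N=0 E=0 S=0 W=3
Step 3 [NS]: N:empty,E:wait,S:empty,W:wait | queues: N=0 E=0 S=0 W=3
Step 4 [EW]: N:wait,E:empty,S:wait,W:car1-GO | queues: N=0 E=0 S=0 W=2
Step 5 [EW]: N:wait,E:empty,S:wait,W:car3-GO | queues: N=0 E=0 S=0 W=1
Step 6 [EW]: N:wait,E:empty,S:wait,W:car4-GO | queues: N=0 E=0 S=0 W=0

N: empty
E: empty
S: empty
W: empty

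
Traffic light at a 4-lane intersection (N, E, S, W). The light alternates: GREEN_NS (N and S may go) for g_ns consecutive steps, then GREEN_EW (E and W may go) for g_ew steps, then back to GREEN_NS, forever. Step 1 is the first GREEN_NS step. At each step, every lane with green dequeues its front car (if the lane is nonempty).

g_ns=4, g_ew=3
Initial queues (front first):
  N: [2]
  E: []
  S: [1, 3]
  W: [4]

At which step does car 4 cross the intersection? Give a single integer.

Step 1 [NS]: N:car2-GO,E:wait,S:car1-GO,W:wait | queues: N=0 E=0 S=1 W=1
Step 2 [NS]: N:empty,E:wait,S:car3-GO,W:wait | queues: N=0 E=0 S=0 W=1
Step 3 [NS]: N:empty,E:wait,S:empty,W:wait | queues: N=0 E=0 S=0 W=1
Step 4 [NS]: N:empty,E:wait,S:empty,W:wait | queues: N=0 E=0 S=0 W=1
Step 5 [EW]: N:wait,E:empty,S:wait,W:car4-GO | queues: N=0 E=0 S=0 W=0
Car 4 crosses at step 5

5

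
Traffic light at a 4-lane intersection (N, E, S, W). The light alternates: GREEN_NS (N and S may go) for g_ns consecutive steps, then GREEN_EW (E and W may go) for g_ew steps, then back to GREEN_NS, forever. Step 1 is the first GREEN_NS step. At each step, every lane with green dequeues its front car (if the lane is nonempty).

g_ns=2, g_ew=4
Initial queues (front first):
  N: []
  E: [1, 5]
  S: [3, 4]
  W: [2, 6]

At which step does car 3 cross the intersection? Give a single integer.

Step 1 [NS]: N:empty,E:wait,S:car3-GO,W:wait | queues: N=0 E=2 S=1 W=2
Step 2 [NS]: N:empty,E:wait,S:car4-GO,W:wait | queues: N=0 E=2 S=0 W=2
Step 3 [EW]: N:wait,E:car1-GO,S:wait,W:car2-GO | queues: N=0 E=1 S=0 W=1
Step 4 [EW]: N:wait,E:car5-GO,S:wait,W:car6-GO | queues: N=0 E=0 S=0 W=0
Car 3 crosses at step 1

1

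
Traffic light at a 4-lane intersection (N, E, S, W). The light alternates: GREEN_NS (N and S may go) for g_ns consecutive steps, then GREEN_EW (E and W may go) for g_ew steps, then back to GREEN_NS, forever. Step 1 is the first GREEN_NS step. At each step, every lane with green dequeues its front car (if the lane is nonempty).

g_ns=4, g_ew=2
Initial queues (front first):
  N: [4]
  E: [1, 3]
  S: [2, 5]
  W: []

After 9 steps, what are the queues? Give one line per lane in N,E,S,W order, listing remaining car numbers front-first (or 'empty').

Step 1 [NS]: N:car4-GO,E:wait,S:car2-GO,W:wait | queues: N=0 E=2 S=1 W=0
Step 2 [NS]: N:empty,E:wait,S:car5-GO,W:wait | queues: N=0 E=2 S=0 W=0
Step 3 [NS]: N:empty,E:wait,S:empty,W:wait | queues: N=0 E=2 S=0 W=0
Step 4 [NS]: N:empty,E:wait,S:empty,W:wait | queues: N=0 E=2 S=0 W=0
Step 5 [EW]: N:wait,E:car1-GO,S:wait,W:empty | queues: N=0 E=1 S=0 W=0
Step 6 [EW]: N:wait,E:car3-GO,S:wait,W:empty | queues: N=0 E=0 S=0 W=0

N: empty
E: empty
S: empty
W: empty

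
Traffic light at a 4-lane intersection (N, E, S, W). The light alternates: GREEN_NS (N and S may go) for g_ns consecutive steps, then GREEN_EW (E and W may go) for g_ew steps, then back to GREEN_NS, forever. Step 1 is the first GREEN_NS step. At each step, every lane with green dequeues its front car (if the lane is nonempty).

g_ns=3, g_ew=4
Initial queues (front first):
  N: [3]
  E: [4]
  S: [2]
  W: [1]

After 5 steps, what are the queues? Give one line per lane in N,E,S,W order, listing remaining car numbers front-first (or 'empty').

Step 1 [NS]: N:car3-GO,E:wait,S:car2-GO,W:wait | queues: N=0 E=1 S=0 W=1
Step 2 [NS]: N:empty,E:wait,S:empty,W:wait | queues: N=0 E=1 S=0 W=1
Step 3 [NS]: N:empty,E:wait,S:empty,W:wait | queues: N=0 E=1 S=0 W=1
Step 4 [EW]: N:wait,E:car4-GO,S:wait,W:car1-GO | queues: N=0 E=0 S=0 W=0

N: empty
E: empty
S: empty
W: empty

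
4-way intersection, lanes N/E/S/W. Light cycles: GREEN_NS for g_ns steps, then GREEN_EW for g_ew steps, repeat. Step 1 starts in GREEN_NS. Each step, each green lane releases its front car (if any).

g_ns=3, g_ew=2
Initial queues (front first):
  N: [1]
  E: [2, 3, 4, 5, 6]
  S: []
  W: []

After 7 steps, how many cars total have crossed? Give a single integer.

Answer: 3

Derivation:
Step 1 [NS]: N:car1-GO,E:wait,S:empty,W:wait | queues: N=0 E=5 S=0 W=0
Step 2 [NS]: N:empty,E:wait,S:empty,W:wait | queues: N=0 E=5 S=0 W=0
Step 3 [NS]: N:empty,E:wait,S:empty,W:wait | queues: N=0 E=5 S=0 W=0
Step 4 [EW]: N:wait,E:car2-GO,S:wait,W:empty | queues: N=0 E=4 S=0 W=0
Step 5 [EW]: N:wait,E:car3-GO,S:wait,W:empty | queues: N=0 E=3 S=0 W=0
Step 6 [NS]: N:empty,E:wait,S:empty,W:wait | queues: N=0 E=3 S=0 W=0
Step 7 [NS]: N:empty,E:wait,S:empty,W:wait | queues: N=0 E=3 S=0 W=0
Cars crossed by step 7: 3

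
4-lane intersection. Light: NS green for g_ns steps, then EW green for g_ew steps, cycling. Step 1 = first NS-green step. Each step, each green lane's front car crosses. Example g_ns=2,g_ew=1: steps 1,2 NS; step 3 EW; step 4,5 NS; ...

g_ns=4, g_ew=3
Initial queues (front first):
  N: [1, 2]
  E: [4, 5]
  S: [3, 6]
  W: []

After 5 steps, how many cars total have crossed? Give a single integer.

Answer: 5

Derivation:
Step 1 [NS]: N:car1-GO,E:wait,S:car3-GO,W:wait | queues: N=1 E=2 S=1 W=0
Step 2 [NS]: N:car2-GO,E:wait,S:car6-GO,W:wait | queues: N=0 E=2 S=0 W=0
Step 3 [NS]: N:empty,E:wait,S:empty,W:wait | queues: N=0 E=2 S=0 W=0
Step 4 [NS]: N:empty,E:wait,S:empty,W:wait | queues: N=0 E=2 S=0 W=0
Step 5 [EW]: N:wait,E:car4-GO,S:wait,W:empty | queues: N=0 E=1 S=0 W=0
Cars crossed by step 5: 5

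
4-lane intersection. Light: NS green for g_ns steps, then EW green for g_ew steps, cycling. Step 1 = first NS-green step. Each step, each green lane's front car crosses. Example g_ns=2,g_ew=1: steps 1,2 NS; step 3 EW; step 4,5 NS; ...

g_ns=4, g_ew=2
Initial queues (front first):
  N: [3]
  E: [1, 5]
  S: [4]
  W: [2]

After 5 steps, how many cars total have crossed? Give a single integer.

Answer: 4

Derivation:
Step 1 [NS]: N:car3-GO,E:wait,S:car4-GO,W:wait | queues: N=0 E=2 S=0 W=1
Step 2 [NS]: N:empty,E:wait,S:empty,W:wait | queues: N=0 E=2 S=0 W=1
Step 3 [NS]: N:empty,E:wait,S:empty,W:wait | queues: N=0 E=2 S=0 W=1
Step 4 [NS]: N:empty,E:wait,S:empty,W:wait | queues: N=0 E=2 S=0 W=1
Step 5 [EW]: N:wait,E:car1-GO,S:wait,W:car2-GO | queues: N=0 E=1 S=0 W=0
Cars crossed by step 5: 4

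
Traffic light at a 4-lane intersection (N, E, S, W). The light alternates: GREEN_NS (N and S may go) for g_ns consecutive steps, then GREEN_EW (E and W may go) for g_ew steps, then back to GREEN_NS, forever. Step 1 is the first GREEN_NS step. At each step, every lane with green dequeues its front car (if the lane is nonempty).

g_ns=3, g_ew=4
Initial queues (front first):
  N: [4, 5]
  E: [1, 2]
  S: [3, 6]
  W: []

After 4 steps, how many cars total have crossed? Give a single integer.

Answer: 5

Derivation:
Step 1 [NS]: N:car4-GO,E:wait,S:car3-GO,W:wait | queues: N=1 E=2 S=1 W=0
Step 2 [NS]: N:car5-GO,E:wait,S:car6-GO,W:wait | queues: N=0 E=2 S=0 W=0
Step 3 [NS]: N:empty,E:wait,S:empty,W:wait | queues: N=0 E=2 S=0 W=0
Step 4 [EW]: N:wait,E:car1-GO,S:wait,W:empty | queues: N=0 E=1 S=0 W=0
Cars crossed by step 4: 5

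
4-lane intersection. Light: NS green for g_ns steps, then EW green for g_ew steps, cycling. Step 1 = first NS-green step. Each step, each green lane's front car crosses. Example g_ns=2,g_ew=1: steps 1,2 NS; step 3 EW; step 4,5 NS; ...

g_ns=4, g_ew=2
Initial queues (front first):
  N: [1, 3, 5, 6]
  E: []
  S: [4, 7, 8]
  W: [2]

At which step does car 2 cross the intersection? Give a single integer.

Step 1 [NS]: N:car1-GO,E:wait,S:car4-GO,W:wait | queues: N=3 E=0 S=2 W=1
Step 2 [NS]: N:car3-GO,E:wait,S:car7-GO,W:wait | queues: N=2 E=0 S=1 W=1
Step 3 [NS]: N:car5-GO,E:wait,S:car8-GO,W:wait | queues: N=1 E=0 S=0 W=1
Step 4 [NS]: N:car6-GO,E:wait,S:empty,W:wait | queues: N=0 E=0 S=0 W=1
Step 5 [EW]: N:wait,E:empty,S:wait,W:car2-GO | queues: N=0 E=0 S=0 W=0
Car 2 crosses at step 5

5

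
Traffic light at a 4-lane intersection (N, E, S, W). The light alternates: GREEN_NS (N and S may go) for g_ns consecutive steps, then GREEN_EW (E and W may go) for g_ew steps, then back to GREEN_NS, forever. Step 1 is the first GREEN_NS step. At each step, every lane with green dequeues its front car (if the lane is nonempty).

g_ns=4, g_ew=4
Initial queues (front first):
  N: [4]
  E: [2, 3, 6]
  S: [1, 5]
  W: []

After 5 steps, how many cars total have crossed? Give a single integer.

Step 1 [NS]: N:car4-GO,E:wait,S:car1-GO,W:wait | queues: N=0 E=3 S=1 W=0
Step 2 [NS]: N:empty,E:wait,S:car5-GO,W:wait | queues: N=0 E=3 S=0 W=0
Step 3 [NS]: N:empty,E:wait,S:empty,W:wait | queues: N=0 E=3 S=0 W=0
Step 4 [NS]: N:empty,E:wait,S:empty,W:wait | queues: N=0 E=3 S=0 W=0
Step 5 [EW]: N:wait,E:car2-GO,S:wait,W:empty | queues: N=0 E=2 S=0 W=0
Cars crossed by step 5: 4

Answer: 4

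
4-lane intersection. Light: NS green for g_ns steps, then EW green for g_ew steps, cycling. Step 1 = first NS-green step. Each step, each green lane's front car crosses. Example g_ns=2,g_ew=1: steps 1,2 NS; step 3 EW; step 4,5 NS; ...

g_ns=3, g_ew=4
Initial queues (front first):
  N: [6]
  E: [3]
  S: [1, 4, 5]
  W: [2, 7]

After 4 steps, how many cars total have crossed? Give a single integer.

Answer: 6

Derivation:
Step 1 [NS]: N:car6-GO,E:wait,S:car1-GO,W:wait | queues: N=0 E=1 S=2 W=2
Step 2 [NS]: N:empty,E:wait,S:car4-GO,W:wait | queues: N=0 E=1 S=1 W=2
Step 3 [NS]: N:empty,E:wait,S:car5-GO,W:wait | queues: N=0 E=1 S=0 W=2
Step 4 [EW]: N:wait,E:car3-GO,S:wait,W:car2-GO | queues: N=0 E=0 S=0 W=1
Cars crossed by step 4: 6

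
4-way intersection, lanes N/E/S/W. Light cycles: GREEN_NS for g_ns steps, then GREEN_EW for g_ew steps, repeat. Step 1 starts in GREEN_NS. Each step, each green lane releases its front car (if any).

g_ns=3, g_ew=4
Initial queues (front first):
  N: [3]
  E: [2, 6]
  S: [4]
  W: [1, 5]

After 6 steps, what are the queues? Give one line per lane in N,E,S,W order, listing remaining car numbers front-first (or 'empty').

Step 1 [NS]: N:car3-GO,E:wait,S:car4-GO,W:wait | queues: N=0 E=2 S=0 W=2
Step 2 [NS]: N:empty,E:wait,S:empty,W:wait | queues: N=0 E=2 S=0 W=2
Step 3 [NS]: N:empty,E:wait,S:empty,W:wait | queues: N=0 E=2 S=0 W=2
Step 4 [EW]: N:wait,E:car2-GO,S:wait,W:car1-GO | queues: N=0 E=1 S=0 W=1
Step 5 [EW]: N:wait,E:car6-GO,S:wait,W:car5-GO | queues: N=0 E=0 S=0 W=0

N: empty
E: empty
S: empty
W: empty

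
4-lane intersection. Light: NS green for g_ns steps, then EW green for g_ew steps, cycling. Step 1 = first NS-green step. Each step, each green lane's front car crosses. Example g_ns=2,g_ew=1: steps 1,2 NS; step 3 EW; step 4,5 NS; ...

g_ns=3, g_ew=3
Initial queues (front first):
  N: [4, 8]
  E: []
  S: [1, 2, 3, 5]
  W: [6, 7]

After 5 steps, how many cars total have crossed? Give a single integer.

Step 1 [NS]: N:car4-GO,E:wait,S:car1-GO,W:wait | queues: N=1 E=0 S=3 W=2
Step 2 [NS]: N:car8-GO,E:wait,S:car2-GO,W:wait | queues: N=0 E=0 S=2 W=2
Step 3 [NS]: N:empty,E:wait,S:car3-GO,W:wait | queues: N=0 E=0 S=1 W=2
Step 4 [EW]: N:wait,E:empty,S:wait,W:car6-GO | queues: N=0 E=0 S=1 W=1
Step 5 [EW]: N:wait,E:empty,S:wait,W:car7-GO | queues: N=0 E=0 S=1 W=0
Cars crossed by step 5: 7

Answer: 7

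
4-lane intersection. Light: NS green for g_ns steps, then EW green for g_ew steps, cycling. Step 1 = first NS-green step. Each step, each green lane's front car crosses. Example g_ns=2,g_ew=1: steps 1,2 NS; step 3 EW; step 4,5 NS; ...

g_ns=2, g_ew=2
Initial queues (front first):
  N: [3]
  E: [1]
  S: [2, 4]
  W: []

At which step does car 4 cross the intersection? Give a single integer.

Step 1 [NS]: N:car3-GO,E:wait,S:car2-GO,W:wait | queues: N=0 E=1 S=1 W=0
Step 2 [NS]: N:empty,E:wait,S:car4-GO,W:wait | queues: N=0 E=1 S=0 W=0
Step 3 [EW]: N:wait,E:car1-GO,S:wait,W:empty | queues: N=0 E=0 S=0 W=0
Car 4 crosses at step 2

2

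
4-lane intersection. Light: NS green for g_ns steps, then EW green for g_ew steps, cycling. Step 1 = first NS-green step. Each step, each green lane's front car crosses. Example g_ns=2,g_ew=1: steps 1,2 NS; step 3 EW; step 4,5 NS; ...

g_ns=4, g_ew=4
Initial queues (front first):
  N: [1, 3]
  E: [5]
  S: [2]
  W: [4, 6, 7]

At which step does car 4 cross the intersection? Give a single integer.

Step 1 [NS]: N:car1-GO,E:wait,S:car2-GO,W:wait | queues: N=1 E=1 S=0 W=3
Step 2 [NS]: N:car3-GO,E:wait,S:empty,W:wait | queues: N=0 E=1 S=0 W=3
Step 3 [NS]: N:empty,E:wait,S:empty,W:wait | queues: N=0 E=1 S=0 W=3
Step 4 [NS]: N:empty,E:wait,S:empty,W:wait | queues: N=0 E=1 S=0 W=3
Step 5 [EW]: N:wait,E:car5-GO,S:wait,W:car4-GO | queues: N=0 E=0 S=0 W=2
Step 6 [EW]: N:wait,E:empty,S:wait,W:car6-GO | queues: N=0 E=0 S=0 W=1
Step 7 [EW]: N:wait,E:empty,S:wait,W:car7-GO | queues: N=0 E=0 S=0 W=0
Car 4 crosses at step 5

5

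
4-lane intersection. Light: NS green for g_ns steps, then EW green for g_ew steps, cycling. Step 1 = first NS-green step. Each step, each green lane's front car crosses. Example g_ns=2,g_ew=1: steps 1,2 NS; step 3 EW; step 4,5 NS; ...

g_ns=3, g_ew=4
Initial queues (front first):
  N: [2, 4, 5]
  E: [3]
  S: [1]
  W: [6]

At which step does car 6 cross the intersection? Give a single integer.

Step 1 [NS]: N:car2-GO,E:wait,S:car1-GO,W:wait | queues: N=2 E=1 S=0 W=1
Step 2 [NS]: N:car4-GO,E:wait,S:empty,W:wait | queues: N=1 E=1 S=0 W=1
Step 3 [NS]: N:car5-GO,E:wait,S:empty,W:wait | queues: N=0 E=1 S=0 W=1
Step 4 [EW]: N:wait,E:car3-GO,S:wait,W:car6-GO | queues: N=0 E=0 S=0 W=0
Car 6 crosses at step 4

4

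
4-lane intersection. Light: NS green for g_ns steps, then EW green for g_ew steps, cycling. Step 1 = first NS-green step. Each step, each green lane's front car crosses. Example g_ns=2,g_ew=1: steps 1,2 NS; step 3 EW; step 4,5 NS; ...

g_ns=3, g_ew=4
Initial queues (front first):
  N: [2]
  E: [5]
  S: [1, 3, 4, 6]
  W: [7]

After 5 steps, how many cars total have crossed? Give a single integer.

Answer: 6

Derivation:
Step 1 [NS]: N:car2-GO,E:wait,S:car1-GO,W:wait | queues: N=0 E=1 S=3 W=1
Step 2 [NS]: N:empty,E:wait,S:car3-GO,W:wait | queues: N=0 E=1 S=2 W=1
Step 3 [NS]: N:empty,E:wait,S:car4-GO,W:wait | queues: N=0 E=1 S=1 W=1
Step 4 [EW]: N:wait,E:car5-GO,S:wait,W:car7-GO | queues: N=0 E=0 S=1 W=0
Step 5 [EW]: N:wait,E:empty,S:wait,W:empty | queues: N=0 E=0 S=1 W=0
Cars crossed by step 5: 6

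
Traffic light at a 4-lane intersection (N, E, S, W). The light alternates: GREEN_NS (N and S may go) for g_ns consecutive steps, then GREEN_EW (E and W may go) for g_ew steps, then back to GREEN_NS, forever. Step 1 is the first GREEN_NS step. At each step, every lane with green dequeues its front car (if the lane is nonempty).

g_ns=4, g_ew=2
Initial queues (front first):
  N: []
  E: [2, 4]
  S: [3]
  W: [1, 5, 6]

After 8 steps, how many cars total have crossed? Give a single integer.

Step 1 [NS]: N:empty,E:wait,S:car3-GO,W:wait | queues: N=0 E=2 S=0 W=3
Step 2 [NS]: N:empty,E:wait,S:empty,W:wait | queues: N=0 E=2 S=0 W=3
Step 3 [NS]: N:empty,E:wait,S:empty,W:wait | queues: N=0 E=2 S=0 W=3
Step 4 [NS]: N:empty,E:wait,S:empty,W:wait | queues: N=0 E=2 S=0 W=3
Step 5 [EW]: N:wait,E:car2-GO,S:wait,W:car1-GO | queues: N=0 E=1 S=0 W=2
Step 6 [EW]: N:wait,E:car4-GO,S:wait,W:car5-GO | queues: N=0 E=0 S=0 W=1
Step 7 [NS]: N:empty,E:wait,S:empty,W:wait | queues: N=0 E=0 S=0 W=1
Step 8 [NS]: N:empty,E:wait,S:empty,W:wait | queues: N=0 E=0 S=0 W=1
Cars crossed by step 8: 5

Answer: 5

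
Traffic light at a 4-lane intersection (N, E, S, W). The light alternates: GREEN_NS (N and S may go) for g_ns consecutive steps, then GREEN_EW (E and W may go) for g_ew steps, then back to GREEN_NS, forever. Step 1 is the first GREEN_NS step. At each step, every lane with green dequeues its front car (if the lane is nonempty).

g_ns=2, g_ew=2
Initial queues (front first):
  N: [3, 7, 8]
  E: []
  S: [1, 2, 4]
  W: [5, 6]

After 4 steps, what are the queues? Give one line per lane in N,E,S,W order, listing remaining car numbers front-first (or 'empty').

Step 1 [NS]: N:car3-GO,E:wait,S:car1-GO,W:wait | queues: N=2 E=0 S=2 W=2
Step 2 [NS]: N:car7-GO,E:wait,S:car2-GO,W:wait | queues: N=1 E=0 S=1 W=2
Step 3 [EW]: N:wait,E:empty,S:wait,W:car5-GO | queues: N=1 E=0 S=1 W=1
Step 4 [EW]: N:wait,E:empty,S:wait,W:car6-GO | queues: N=1 E=0 S=1 W=0

N: 8
E: empty
S: 4
W: empty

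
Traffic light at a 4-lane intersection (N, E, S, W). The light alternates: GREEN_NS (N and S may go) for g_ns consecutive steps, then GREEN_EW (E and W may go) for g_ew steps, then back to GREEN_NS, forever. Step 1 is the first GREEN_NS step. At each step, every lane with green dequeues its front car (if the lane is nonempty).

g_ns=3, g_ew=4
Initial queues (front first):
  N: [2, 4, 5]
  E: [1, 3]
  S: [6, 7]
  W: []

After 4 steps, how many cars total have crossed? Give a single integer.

Answer: 6

Derivation:
Step 1 [NS]: N:car2-GO,E:wait,S:car6-GO,W:wait | queues: N=2 E=2 S=1 W=0
Step 2 [NS]: N:car4-GO,E:wait,S:car7-GO,W:wait | queues: N=1 E=2 S=0 W=0
Step 3 [NS]: N:car5-GO,E:wait,S:empty,W:wait | queues: N=0 E=2 S=0 W=0
Step 4 [EW]: N:wait,E:car1-GO,S:wait,W:empty | queues: N=0 E=1 S=0 W=0
Cars crossed by step 4: 6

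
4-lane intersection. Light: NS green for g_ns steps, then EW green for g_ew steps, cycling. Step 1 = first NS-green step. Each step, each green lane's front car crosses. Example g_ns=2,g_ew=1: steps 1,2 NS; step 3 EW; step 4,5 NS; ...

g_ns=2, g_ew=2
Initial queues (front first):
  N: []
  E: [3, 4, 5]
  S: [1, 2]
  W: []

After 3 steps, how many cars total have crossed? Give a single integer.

Step 1 [NS]: N:empty,E:wait,S:car1-GO,W:wait | queues: N=0 E=3 S=1 W=0
Step 2 [NS]: N:empty,E:wait,S:car2-GO,W:wait | queues: N=0 E=3 S=0 W=0
Step 3 [EW]: N:wait,E:car3-GO,S:wait,W:empty | queues: N=0 E=2 S=0 W=0
Cars crossed by step 3: 3

Answer: 3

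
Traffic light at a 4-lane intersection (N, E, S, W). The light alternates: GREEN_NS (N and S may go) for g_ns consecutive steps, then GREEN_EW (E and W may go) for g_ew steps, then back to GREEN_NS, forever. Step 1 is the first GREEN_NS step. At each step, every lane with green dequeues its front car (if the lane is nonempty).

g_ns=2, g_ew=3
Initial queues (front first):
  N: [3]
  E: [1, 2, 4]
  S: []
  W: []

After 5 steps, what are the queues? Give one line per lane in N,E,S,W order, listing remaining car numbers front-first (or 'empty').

Step 1 [NS]: N:car3-GO,E:wait,S:empty,W:wait | queues: N=0 E=3 S=0 W=0
Step 2 [NS]: N:empty,E:wait,S:empty,W:wait | queues: N=0 E=3 S=0 W=0
Step 3 [EW]: N:wait,E:car1-GO,S:wait,W:empty | queues: N=0 E=2 S=0 W=0
Step 4 [EW]: N:wait,E:car2-GO,S:wait,W:empty | queues: N=0 E=1 S=0 W=0
Step 5 [EW]: N:wait,E:car4-GO,S:wait,W:empty | queues: N=0 E=0 S=0 W=0

N: empty
E: empty
S: empty
W: empty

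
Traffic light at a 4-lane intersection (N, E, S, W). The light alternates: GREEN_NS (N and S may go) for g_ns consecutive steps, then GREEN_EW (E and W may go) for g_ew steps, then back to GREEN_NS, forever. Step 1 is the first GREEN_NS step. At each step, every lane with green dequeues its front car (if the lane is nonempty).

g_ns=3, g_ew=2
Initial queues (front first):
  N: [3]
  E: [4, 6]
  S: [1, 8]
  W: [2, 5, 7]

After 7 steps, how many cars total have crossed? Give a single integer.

Step 1 [NS]: N:car3-GO,E:wait,S:car1-GO,W:wait | queues: N=0 E=2 S=1 W=3
Step 2 [NS]: N:empty,E:wait,S:car8-GO,W:wait | queues: N=0 E=2 S=0 W=3
Step 3 [NS]: N:empty,E:wait,S:empty,W:wait | queues: N=0 E=2 S=0 W=3
Step 4 [EW]: N:wait,E:car4-GO,S:wait,W:car2-GO | queues: N=0 E=1 S=0 W=2
Step 5 [EW]: N:wait,E:car6-GO,S:wait,W:car5-GO | queues: N=0 E=0 S=0 W=1
Step 6 [NS]: N:empty,E:wait,S:empty,W:wait | queues: N=0 E=0 S=0 W=1
Step 7 [NS]: N:empty,E:wait,S:empty,W:wait | queues: N=0 E=0 S=0 W=1
Cars crossed by step 7: 7

Answer: 7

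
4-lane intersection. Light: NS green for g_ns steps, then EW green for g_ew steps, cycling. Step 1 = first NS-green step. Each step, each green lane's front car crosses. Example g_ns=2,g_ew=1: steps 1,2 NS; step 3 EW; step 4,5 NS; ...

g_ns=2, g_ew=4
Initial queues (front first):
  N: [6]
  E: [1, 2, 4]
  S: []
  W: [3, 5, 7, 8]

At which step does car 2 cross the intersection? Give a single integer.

Step 1 [NS]: N:car6-GO,E:wait,S:empty,W:wait | queues: N=0 E=3 S=0 W=4
Step 2 [NS]: N:empty,E:wait,S:empty,W:wait | queues: N=0 E=3 S=0 W=4
Step 3 [EW]: N:wait,E:car1-GO,S:wait,W:car3-GO | queues: N=0 E=2 S=0 W=3
Step 4 [EW]: N:wait,E:car2-GO,S:wait,W:car5-GO | queues: N=0 E=1 S=0 W=2
Step 5 [EW]: N:wait,E:car4-GO,S:wait,W:car7-GO | queues: N=0 E=0 S=0 W=1
Step 6 [EW]: N:wait,E:empty,S:wait,W:car8-GO | queues: N=0 E=0 S=0 W=0
Car 2 crosses at step 4

4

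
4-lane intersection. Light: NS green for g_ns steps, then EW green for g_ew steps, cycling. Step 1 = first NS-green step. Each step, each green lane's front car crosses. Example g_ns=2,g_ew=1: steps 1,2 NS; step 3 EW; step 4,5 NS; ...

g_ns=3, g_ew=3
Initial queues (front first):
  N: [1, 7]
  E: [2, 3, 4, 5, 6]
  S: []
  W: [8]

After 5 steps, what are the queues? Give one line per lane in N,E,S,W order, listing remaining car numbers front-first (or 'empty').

Step 1 [NS]: N:car1-GO,E:wait,S:empty,W:wait | queues: N=1 E=5 S=0 W=1
Step 2 [NS]: N:car7-GO,E:wait,S:empty,W:wait | queues: N=0 E=5 S=0 W=1
Step 3 [NS]: N:empty,E:wait,S:empty,W:wait | queues: N=0 E=5 S=0 W=1
Step 4 [EW]: N:wait,E:car2-GO,S:wait,W:car8-GO | queues: N=0 E=4 S=0 W=0
Step 5 [EW]: N:wait,E:car3-GO,S:wait,W:empty | queues: N=0 E=3 S=0 W=0

N: empty
E: 4 5 6
S: empty
W: empty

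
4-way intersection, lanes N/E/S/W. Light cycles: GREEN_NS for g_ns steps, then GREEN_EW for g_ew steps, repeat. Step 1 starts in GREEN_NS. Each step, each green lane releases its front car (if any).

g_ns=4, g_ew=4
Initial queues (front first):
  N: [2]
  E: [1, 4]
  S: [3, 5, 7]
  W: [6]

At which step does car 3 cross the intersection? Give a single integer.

Step 1 [NS]: N:car2-GO,E:wait,S:car3-GO,W:wait | queues: N=0 E=2 S=2 W=1
Step 2 [NS]: N:empty,E:wait,S:car5-GO,W:wait | queues: N=0 E=2 S=1 W=1
Step 3 [NS]: N:empty,E:wait,S:car7-GO,W:wait | queues: N=0 E=2 S=0 W=1
Step 4 [NS]: N:empty,E:wait,S:empty,W:wait | queues: N=0 E=2 S=0 W=1
Step 5 [EW]: N:wait,E:car1-GO,S:wait,W:car6-GO | queues: N=0 E=1 S=0 W=0
Step 6 [EW]: N:wait,E:car4-GO,S:wait,W:empty | queues: N=0 E=0 S=0 W=0
Car 3 crosses at step 1

1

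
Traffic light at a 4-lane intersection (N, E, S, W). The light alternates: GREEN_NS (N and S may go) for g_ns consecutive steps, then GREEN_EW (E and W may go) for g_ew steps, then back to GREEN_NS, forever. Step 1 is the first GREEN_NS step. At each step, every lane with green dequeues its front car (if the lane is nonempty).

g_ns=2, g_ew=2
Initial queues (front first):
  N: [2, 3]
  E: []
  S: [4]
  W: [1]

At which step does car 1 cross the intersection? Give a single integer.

Step 1 [NS]: N:car2-GO,E:wait,S:car4-GO,W:wait | queues: N=1 E=0 S=0 W=1
Step 2 [NS]: N:car3-GO,E:wait,S:empty,W:wait | queues: N=0 E=0 S=0 W=1
Step 3 [EW]: N:wait,E:empty,S:wait,W:car1-GO | queues: N=0 E=0 S=0 W=0
Car 1 crosses at step 3

3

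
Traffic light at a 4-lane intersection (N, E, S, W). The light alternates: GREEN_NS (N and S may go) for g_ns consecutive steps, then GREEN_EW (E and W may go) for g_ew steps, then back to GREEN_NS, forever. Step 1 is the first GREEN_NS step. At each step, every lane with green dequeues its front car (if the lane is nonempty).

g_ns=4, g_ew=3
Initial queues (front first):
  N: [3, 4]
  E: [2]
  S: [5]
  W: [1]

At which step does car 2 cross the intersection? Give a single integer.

Step 1 [NS]: N:car3-GO,E:wait,S:car5-GO,W:wait | queues: N=1 E=1 S=0 W=1
Step 2 [NS]: N:car4-GO,E:wait,S:empty,W:wait | queues: N=0 E=1 S=0 W=1
Step 3 [NS]: N:empty,E:wait,S:empty,W:wait | queues: N=0 E=1 S=0 W=1
Step 4 [NS]: N:empty,E:wait,S:empty,W:wait | queues: N=0 E=1 S=0 W=1
Step 5 [EW]: N:wait,E:car2-GO,S:wait,W:car1-GO | queues: N=0 E=0 S=0 W=0
Car 2 crosses at step 5

5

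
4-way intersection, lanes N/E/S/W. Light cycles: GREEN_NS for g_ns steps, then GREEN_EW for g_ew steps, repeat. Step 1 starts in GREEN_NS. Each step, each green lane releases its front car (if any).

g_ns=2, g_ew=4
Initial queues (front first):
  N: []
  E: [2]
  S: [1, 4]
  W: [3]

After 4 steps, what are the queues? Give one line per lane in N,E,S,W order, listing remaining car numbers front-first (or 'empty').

Step 1 [NS]: N:empty,E:wait,S:car1-GO,W:wait | queues: N=0 E=1 S=1 W=1
Step 2 [NS]: N:empty,E:wait,S:car4-GO,W:wait | queues: N=0 E=1 S=0 W=1
Step 3 [EW]: N:wait,E:car2-GO,S:wait,W:car3-GO | queues: N=0 E=0 S=0 W=0

N: empty
E: empty
S: empty
W: empty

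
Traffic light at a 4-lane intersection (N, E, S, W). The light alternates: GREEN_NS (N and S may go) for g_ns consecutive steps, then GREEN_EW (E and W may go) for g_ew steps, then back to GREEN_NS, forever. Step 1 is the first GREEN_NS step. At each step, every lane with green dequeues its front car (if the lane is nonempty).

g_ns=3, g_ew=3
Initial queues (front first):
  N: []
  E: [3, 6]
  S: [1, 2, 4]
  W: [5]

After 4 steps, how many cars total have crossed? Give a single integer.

Answer: 5

Derivation:
Step 1 [NS]: N:empty,E:wait,S:car1-GO,W:wait | queues: N=0 E=2 S=2 W=1
Step 2 [NS]: N:empty,E:wait,S:car2-GO,W:wait | queues: N=0 E=2 S=1 W=1
Step 3 [NS]: N:empty,E:wait,S:car4-GO,W:wait | queues: N=0 E=2 S=0 W=1
Step 4 [EW]: N:wait,E:car3-GO,S:wait,W:car5-GO | queues: N=0 E=1 S=0 W=0
Cars crossed by step 4: 5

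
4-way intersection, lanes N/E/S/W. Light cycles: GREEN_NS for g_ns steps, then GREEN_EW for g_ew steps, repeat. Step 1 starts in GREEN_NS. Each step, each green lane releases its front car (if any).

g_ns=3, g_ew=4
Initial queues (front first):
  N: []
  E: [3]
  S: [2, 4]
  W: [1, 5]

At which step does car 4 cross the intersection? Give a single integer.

Step 1 [NS]: N:empty,E:wait,S:car2-GO,W:wait | queues: N=0 E=1 S=1 W=2
Step 2 [NS]: N:empty,E:wait,S:car4-GO,W:wait | queues: N=0 E=1 S=0 W=2
Step 3 [NS]: N:empty,E:wait,S:empty,W:wait | queues: N=0 E=1 S=0 W=2
Step 4 [EW]: N:wait,E:car3-GO,S:wait,W:car1-GO | queues: N=0 E=0 S=0 W=1
Step 5 [EW]: N:wait,E:empty,S:wait,W:car5-GO | queues: N=0 E=0 S=0 W=0
Car 4 crosses at step 2

2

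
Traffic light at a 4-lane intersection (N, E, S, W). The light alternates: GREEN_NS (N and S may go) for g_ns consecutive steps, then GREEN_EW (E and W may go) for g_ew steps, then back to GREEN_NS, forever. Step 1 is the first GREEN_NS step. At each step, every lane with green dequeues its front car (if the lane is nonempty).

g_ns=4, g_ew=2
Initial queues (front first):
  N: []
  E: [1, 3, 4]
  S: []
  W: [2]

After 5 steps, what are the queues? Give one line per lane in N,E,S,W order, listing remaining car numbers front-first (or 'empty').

Step 1 [NS]: N:empty,E:wait,S:empty,W:wait | queues: N=0 E=3 S=0 W=1
Step 2 [NS]: N:empty,E:wait,S:empty,W:wait | queues: N=0 E=3 S=0 W=1
Step 3 [NS]: N:empty,E:wait,S:empty,W:wait | queues: N=0 E=3 S=0 W=1
Step 4 [NS]: N:empty,E:wait,S:empty,W:wait | queues: N=0 E=3 S=0 W=1
Step 5 [EW]: N:wait,E:car1-GO,S:wait,W:car2-GO | queues: N=0 E=2 S=0 W=0

N: empty
E: 3 4
S: empty
W: empty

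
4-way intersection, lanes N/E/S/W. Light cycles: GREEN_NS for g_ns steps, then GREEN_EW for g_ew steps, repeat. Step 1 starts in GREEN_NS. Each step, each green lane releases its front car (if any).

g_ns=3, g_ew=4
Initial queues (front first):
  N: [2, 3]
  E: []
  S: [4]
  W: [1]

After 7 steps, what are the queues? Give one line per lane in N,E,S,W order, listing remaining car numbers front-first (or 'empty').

Step 1 [NS]: N:car2-GO,E:wait,S:car4-GO,W:wait | queues: N=1 E=0 S=0 W=1
Step 2 [NS]: N:car3-GO,E:wait,S:empty,W:wait | queues: N=0 E=0 S=0 W=1
Step 3 [NS]: N:empty,E:wait,S:empty,W:wait | queues: N=0 E=0 S=0 W=1
Step 4 [EW]: N:wait,E:empty,S:wait,W:car1-GO | queues: N=0 E=0 S=0 W=0

N: empty
E: empty
S: empty
W: empty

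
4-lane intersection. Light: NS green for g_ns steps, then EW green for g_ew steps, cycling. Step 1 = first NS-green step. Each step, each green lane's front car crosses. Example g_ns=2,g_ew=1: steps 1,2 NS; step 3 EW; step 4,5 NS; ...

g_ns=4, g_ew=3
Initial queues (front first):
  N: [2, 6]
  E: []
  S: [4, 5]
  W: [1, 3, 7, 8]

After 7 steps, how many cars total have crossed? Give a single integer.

Answer: 7

Derivation:
Step 1 [NS]: N:car2-GO,E:wait,S:car4-GO,W:wait | queues: N=1 E=0 S=1 W=4
Step 2 [NS]: N:car6-GO,E:wait,S:car5-GO,W:wait | queues: N=0 E=0 S=0 W=4
Step 3 [NS]: N:empty,E:wait,S:empty,W:wait | queues: N=0 E=0 S=0 W=4
Step 4 [NS]: N:empty,E:wait,S:empty,W:wait | queues: N=0 E=0 S=0 W=4
Step 5 [EW]: N:wait,E:empty,S:wait,W:car1-GO | queues: N=0 E=0 S=0 W=3
Step 6 [EW]: N:wait,E:empty,S:wait,W:car3-GO | queues: N=0 E=0 S=0 W=2
Step 7 [EW]: N:wait,E:empty,S:wait,W:car7-GO | queues: N=0 E=0 S=0 W=1
Cars crossed by step 7: 7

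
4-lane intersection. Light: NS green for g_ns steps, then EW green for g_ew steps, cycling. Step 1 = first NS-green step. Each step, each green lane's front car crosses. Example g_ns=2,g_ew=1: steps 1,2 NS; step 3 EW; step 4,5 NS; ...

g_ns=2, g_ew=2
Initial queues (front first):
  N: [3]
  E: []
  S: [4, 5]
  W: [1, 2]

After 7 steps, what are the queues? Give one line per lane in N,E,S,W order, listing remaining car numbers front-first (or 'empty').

Step 1 [NS]: N:car3-GO,E:wait,S:car4-GO,W:wait | queues: N=0 E=0 S=1 W=2
Step 2 [NS]: N:empty,E:wait,S:car5-GO,W:wait | queues: N=0 E=0 S=0 W=2
Step 3 [EW]: N:wait,E:empty,S:wait,W:car1-GO | queues: N=0 E=0 S=0 W=1
Step 4 [EW]: N:wait,E:empty,S:wait,W:car2-GO | queues: N=0 E=0 S=0 W=0

N: empty
E: empty
S: empty
W: empty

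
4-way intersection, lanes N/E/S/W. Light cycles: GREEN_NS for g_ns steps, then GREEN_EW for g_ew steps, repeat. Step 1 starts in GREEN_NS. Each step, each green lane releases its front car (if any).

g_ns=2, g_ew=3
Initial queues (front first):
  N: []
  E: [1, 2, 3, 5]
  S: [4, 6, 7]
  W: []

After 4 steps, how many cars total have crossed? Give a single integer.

Step 1 [NS]: N:empty,E:wait,S:car4-GO,W:wait | queues: N=0 E=4 S=2 W=0
Step 2 [NS]: N:empty,E:wait,S:car6-GO,W:wait | queues: N=0 E=4 S=1 W=0
Step 3 [EW]: N:wait,E:car1-GO,S:wait,W:empty | queues: N=0 E=3 S=1 W=0
Step 4 [EW]: N:wait,E:car2-GO,S:wait,W:empty | queues: N=0 E=2 S=1 W=0
Cars crossed by step 4: 4

Answer: 4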